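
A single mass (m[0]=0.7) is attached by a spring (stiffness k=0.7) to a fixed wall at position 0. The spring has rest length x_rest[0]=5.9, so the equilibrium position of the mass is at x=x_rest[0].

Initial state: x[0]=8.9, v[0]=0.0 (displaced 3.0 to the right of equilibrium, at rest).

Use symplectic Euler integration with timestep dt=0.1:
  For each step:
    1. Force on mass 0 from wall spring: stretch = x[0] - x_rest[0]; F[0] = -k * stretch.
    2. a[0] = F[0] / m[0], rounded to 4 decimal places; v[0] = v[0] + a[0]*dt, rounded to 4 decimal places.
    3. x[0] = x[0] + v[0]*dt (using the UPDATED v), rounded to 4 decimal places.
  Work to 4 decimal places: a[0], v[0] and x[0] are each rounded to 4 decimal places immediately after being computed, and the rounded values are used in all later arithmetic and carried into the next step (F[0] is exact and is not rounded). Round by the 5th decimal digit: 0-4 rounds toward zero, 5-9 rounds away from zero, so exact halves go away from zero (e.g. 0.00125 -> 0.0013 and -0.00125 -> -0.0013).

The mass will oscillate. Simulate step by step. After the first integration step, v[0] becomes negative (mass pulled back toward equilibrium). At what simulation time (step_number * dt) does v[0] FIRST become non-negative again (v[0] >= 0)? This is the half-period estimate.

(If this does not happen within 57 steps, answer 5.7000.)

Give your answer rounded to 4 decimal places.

Answer: 3.2000

Derivation:
Step 0: x=[8.9000] v=[0.0000]
Step 1: x=[8.8700] v=[-0.3000]
Step 2: x=[8.8103] v=[-0.5970]
Step 3: x=[8.7215] v=[-0.8880]
Step 4: x=[8.6045] v=[-1.1702]
Step 5: x=[8.4604] v=[-1.4407]
Step 6: x=[8.2907] v=[-1.6967]
Step 7: x=[8.0971] v=[-1.9358]
Step 8: x=[7.8816] v=[-2.1555]
Step 9: x=[7.6462] v=[-2.3537]
Step 10: x=[7.3934] v=[-2.5283]
Step 11: x=[7.1256] v=[-2.6776]
Step 12: x=[6.8456] v=[-2.8002]
Step 13: x=[6.5561] v=[-2.8948]
Step 14: x=[6.2601] v=[-2.9604]
Step 15: x=[5.9605] v=[-2.9964]
Step 16: x=[5.6603] v=[-3.0025]
Step 17: x=[5.3625] v=[-2.9785]
Step 18: x=[5.0700] v=[-2.9248]
Step 19: x=[4.7858] v=[-2.8418]
Step 20: x=[4.5128] v=[-2.7304]
Step 21: x=[4.2536] v=[-2.5917]
Step 22: x=[4.0109] v=[-2.4271]
Step 23: x=[3.7871] v=[-2.2382]
Step 24: x=[3.5844] v=[-2.0269]
Step 25: x=[3.4049] v=[-1.7953]
Step 26: x=[3.2503] v=[-1.5458]
Step 27: x=[3.1222] v=[-1.2808]
Step 28: x=[3.0219] v=[-1.0030]
Step 29: x=[2.9504] v=[-0.7152]
Step 30: x=[2.9084] v=[-0.4202]
Step 31: x=[2.8963] v=[-0.1210]
Step 32: x=[2.9142] v=[0.1794]
First v>=0 after going negative at step 32, time=3.2000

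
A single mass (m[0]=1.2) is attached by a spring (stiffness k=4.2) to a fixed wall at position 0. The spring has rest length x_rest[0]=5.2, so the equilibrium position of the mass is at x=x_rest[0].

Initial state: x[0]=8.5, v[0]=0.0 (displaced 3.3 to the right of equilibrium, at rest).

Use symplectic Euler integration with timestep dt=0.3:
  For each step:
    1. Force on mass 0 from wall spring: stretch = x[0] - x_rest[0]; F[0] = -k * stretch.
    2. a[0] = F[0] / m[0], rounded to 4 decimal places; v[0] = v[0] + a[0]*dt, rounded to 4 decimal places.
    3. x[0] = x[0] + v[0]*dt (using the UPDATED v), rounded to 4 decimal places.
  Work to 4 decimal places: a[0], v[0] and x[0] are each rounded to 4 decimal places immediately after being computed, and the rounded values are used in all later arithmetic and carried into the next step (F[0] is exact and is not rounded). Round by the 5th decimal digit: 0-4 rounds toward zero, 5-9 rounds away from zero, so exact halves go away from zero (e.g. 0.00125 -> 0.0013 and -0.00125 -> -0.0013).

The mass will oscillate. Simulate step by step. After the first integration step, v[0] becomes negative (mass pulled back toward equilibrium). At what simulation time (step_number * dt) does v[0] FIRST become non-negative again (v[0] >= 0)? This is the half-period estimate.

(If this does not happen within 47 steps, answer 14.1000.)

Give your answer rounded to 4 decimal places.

Answer: 1.8000

Derivation:
Step 0: x=[8.5000] v=[0.0000]
Step 1: x=[7.4605] v=[-3.4650]
Step 2: x=[5.7090] v=[-5.8385]
Step 3: x=[3.7971] v=[-6.3730]
Step 4: x=[2.3271] v=[-4.8999]
Step 5: x=[1.7621] v=[-1.8833]
Step 6: x=[2.2801] v=[1.7265]
First v>=0 after going negative at step 6, time=1.8000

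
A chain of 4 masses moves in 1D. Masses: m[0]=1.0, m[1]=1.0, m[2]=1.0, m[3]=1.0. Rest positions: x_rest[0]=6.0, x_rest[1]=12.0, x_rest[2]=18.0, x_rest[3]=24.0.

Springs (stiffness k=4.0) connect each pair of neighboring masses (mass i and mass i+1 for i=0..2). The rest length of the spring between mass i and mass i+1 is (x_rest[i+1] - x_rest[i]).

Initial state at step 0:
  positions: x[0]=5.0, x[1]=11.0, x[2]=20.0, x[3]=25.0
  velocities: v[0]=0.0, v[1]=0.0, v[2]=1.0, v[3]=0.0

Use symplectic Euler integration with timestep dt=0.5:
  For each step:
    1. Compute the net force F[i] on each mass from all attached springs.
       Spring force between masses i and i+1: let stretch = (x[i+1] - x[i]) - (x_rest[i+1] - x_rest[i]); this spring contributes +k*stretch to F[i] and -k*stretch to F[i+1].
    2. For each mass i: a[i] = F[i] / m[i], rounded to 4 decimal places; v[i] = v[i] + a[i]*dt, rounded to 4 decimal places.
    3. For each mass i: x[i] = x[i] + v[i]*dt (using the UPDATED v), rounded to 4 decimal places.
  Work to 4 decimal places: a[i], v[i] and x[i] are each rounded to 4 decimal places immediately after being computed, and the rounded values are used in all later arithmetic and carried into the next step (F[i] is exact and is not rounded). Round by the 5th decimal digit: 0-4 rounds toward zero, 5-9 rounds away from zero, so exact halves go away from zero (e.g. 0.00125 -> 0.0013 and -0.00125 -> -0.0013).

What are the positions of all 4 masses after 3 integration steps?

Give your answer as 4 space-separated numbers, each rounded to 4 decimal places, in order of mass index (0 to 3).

Answer: 7.5000 14.0000 17.5000 23.5000

Derivation:
Step 0: x=[5.0000 11.0000 20.0000 25.0000] v=[0.0000 0.0000 1.0000 0.0000]
Step 1: x=[5.0000 14.0000 16.5000 26.0000] v=[0.0000 6.0000 -7.0000 2.0000]
Step 2: x=[8.0000 10.5000 20.0000 23.5000] v=[6.0000 -7.0000 7.0000 -5.0000]
Step 3: x=[7.5000 14.0000 17.5000 23.5000] v=[-1.0000 7.0000 -5.0000 0.0000]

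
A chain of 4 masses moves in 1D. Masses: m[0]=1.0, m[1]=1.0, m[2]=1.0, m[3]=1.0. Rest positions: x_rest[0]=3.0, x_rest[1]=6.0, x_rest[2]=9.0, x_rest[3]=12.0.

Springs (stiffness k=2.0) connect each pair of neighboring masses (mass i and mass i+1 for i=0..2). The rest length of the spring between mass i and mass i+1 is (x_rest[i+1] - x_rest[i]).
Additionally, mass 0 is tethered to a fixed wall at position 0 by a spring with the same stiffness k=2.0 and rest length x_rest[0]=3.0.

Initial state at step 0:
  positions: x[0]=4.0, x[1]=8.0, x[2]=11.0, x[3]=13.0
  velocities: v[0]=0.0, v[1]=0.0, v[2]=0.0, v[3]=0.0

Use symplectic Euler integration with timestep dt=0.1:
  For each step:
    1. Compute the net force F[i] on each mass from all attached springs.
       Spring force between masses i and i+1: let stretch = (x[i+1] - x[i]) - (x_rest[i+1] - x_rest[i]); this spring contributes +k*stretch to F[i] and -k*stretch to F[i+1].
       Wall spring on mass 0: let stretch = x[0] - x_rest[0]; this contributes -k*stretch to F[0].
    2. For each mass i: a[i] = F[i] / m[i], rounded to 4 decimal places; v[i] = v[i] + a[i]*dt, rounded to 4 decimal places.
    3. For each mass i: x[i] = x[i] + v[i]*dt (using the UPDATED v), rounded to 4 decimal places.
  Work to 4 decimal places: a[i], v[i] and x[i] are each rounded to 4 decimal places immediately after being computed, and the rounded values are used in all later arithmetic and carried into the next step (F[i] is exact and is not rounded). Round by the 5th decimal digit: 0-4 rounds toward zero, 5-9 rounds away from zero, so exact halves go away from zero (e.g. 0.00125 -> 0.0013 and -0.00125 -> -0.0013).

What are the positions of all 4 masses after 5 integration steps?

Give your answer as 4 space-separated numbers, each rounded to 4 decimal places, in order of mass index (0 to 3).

Step 0: x=[4.0000 8.0000 11.0000 13.0000] v=[0.0000 0.0000 0.0000 0.0000]
Step 1: x=[4.0000 7.9800 10.9800 13.0200] v=[0.0000 -0.2000 -0.2000 0.2000]
Step 2: x=[3.9996 7.9404 10.9408 13.0592] v=[-0.0040 -0.3960 -0.3920 0.3920]
Step 3: x=[3.9980 7.8820 10.8840 13.1160] v=[-0.0158 -0.5841 -0.5684 0.5683]
Step 4: x=[3.9941 7.8060 10.8118 13.1882] v=[-0.0386 -0.7605 -0.7224 0.7219]
Step 5: x=[3.9866 7.7138 10.7270 13.2729] v=[-0.0750 -0.9217 -0.8483 0.8466]

Answer: 3.9866 7.7138 10.7270 13.2729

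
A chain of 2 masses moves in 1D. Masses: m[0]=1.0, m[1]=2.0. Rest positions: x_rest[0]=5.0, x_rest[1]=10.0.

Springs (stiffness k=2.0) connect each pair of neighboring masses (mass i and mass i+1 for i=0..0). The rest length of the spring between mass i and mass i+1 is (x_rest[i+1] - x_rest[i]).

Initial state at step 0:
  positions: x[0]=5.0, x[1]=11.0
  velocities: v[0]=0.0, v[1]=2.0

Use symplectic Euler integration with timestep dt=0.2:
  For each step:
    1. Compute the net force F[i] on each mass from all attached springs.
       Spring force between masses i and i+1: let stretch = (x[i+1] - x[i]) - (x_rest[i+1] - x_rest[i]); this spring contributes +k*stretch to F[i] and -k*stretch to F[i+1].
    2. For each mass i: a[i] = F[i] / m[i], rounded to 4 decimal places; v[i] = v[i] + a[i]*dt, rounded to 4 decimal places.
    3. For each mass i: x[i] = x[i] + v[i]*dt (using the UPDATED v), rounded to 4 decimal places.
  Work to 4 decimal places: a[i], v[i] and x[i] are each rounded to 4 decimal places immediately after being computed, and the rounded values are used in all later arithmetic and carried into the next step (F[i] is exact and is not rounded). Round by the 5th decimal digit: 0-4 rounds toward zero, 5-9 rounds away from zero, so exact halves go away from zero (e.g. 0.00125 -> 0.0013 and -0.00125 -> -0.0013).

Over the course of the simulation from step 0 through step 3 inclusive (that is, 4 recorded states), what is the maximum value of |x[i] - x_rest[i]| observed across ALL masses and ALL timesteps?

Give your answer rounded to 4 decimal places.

Step 0: x=[5.0000 11.0000] v=[0.0000 2.0000]
Step 1: x=[5.0800 11.3600] v=[0.4000 1.8000]
Step 2: x=[5.2624 11.6688] v=[0.9120 1.5440]
Step 3: x=[5.5573 11.9213] v=[1.4746 1.2627]
Max displacement = 1.9213

Answer: 1.9213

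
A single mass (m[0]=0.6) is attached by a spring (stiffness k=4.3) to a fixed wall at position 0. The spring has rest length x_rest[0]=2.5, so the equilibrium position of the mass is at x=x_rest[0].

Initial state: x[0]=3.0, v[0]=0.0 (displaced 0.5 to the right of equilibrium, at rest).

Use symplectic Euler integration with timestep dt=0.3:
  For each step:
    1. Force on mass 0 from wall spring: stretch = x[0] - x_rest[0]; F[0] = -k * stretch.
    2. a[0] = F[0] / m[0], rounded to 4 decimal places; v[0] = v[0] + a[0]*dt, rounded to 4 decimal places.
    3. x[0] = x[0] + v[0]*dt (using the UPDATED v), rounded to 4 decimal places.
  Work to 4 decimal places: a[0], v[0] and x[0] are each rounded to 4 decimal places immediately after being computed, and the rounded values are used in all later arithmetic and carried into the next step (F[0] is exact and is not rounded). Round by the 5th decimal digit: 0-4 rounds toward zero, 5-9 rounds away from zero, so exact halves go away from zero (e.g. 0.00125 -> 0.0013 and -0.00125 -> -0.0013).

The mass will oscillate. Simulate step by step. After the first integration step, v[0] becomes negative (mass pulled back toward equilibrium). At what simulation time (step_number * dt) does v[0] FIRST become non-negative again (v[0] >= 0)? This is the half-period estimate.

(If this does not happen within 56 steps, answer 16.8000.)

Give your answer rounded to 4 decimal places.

Answer: 1.2000

Derivation:
Step 0: x=[3.0000] v=[0.0000]
Step 1: x=[2.6775] v=[-1.0750]
Step 2: x=[2.2405] v=[-1.4566]
Step 3: x=[1.9709] v=[-0.8987]
Step 4: x=[2.0426] v=[0.2389]
First v>=0 after going negative at step 4, time=1.2000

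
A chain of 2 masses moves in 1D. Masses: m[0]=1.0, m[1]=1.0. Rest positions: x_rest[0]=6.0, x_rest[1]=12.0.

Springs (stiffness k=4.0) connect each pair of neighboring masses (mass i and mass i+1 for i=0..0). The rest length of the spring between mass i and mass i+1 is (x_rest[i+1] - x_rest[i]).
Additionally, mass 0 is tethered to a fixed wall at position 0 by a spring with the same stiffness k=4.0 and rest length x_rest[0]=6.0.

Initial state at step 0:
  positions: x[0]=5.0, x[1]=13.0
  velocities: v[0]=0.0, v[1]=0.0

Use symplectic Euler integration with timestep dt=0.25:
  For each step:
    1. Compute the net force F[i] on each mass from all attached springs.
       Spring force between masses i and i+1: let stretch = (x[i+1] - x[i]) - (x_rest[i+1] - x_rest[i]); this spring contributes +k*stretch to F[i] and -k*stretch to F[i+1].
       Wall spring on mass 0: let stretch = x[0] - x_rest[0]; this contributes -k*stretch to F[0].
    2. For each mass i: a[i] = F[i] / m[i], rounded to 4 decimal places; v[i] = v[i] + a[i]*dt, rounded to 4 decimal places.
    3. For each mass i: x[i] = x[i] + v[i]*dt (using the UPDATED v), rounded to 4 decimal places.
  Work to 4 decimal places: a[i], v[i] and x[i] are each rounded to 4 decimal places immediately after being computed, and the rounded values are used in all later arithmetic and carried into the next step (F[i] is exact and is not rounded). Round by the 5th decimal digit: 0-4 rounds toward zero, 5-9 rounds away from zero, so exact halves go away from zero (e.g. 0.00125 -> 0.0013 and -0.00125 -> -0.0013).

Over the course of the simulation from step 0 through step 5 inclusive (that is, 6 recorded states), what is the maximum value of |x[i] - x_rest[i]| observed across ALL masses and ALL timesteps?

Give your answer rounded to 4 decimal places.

Answer: 1.3281

Derivation:
Step 0: x=[5.0000 13.0000] v=[0.0000 0.0000]
Step 1: x=[5.7500 12.5000] v=[3.0000 -2.0000]
Step 2: x=[6.7500 11.8125] v=[4.0000 -2.7500]
Step 3: x=[7.3281 11.3594] v=[2.3125 -1.8125]
Step 4: x=[7.0820 11.3985] v=[-0.9843 0.1562]
Step 5: x=[6.1446 11.8584] v=[-3.7498 1.8397]
Max displacement = 1.3281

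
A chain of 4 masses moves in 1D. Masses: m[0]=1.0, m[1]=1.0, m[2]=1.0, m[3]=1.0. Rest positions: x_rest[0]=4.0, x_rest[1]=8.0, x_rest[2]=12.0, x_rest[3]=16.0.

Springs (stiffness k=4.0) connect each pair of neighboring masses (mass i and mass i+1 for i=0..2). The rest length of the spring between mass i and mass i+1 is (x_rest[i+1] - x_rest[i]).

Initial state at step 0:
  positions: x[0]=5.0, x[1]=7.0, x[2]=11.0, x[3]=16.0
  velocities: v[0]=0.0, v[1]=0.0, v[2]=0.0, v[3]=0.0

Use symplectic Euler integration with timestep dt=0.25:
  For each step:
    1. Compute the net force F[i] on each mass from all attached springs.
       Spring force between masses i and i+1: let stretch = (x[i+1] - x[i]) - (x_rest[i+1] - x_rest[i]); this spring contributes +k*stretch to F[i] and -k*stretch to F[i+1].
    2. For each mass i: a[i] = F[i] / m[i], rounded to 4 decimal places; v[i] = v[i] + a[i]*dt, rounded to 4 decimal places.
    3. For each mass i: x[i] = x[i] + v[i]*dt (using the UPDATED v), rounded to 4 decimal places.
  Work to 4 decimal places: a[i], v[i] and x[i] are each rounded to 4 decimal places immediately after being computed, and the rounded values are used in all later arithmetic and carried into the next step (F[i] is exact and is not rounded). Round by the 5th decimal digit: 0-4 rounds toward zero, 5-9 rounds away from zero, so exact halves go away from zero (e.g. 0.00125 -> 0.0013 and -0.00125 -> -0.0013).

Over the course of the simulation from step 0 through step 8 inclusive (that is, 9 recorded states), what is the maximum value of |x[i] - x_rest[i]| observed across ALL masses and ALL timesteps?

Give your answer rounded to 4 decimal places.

Step 0: x=[5.0000 7.0000 11.0000 16.0000] v=[0.0000 0.0000 0.0000 0.0000]
Step 1: x=[4.5000 7.5000 11.2500 15.7500] v=[-2.0000 2.0000 1.0000 -1.0000]
Step 2: x=[3.7500 8.1875 11.6875 15.3750] v=[-3.0000 2.7500 1.7500 -1.5000]
Step 3: x=[3.1094 8.6406 12.1719 15.0781] v=[-2.5625 1.8125 1.9375 -1.1875]
Step 4: x=[2.8516 8.5938 12.5000 15.0547] v=[-1.0313 -0.1874 1.3124 -0.0937]
Step 5: x=[3.0293 8.0880 12.4902 15.3926] v=[0.7109 -2.0234 -0.0391 1.3516]
Step 6: x=[3.4717 7.4180 12.1055 16.0049] v=[1.7696 -2.6799 -1.5389 2.4492]
Step 7: x=[3.9007 6.9333 11.5238 16.6424] v=[1.7159 -1.9387 -2.3270 2.5498]
Step 8: x=[4.0878 6.8381 11.0741 17.0002] v=[0.7485 -0.3808 -1.7989 1.4312]
Max displacement = 1.1619

Answer: 1.1619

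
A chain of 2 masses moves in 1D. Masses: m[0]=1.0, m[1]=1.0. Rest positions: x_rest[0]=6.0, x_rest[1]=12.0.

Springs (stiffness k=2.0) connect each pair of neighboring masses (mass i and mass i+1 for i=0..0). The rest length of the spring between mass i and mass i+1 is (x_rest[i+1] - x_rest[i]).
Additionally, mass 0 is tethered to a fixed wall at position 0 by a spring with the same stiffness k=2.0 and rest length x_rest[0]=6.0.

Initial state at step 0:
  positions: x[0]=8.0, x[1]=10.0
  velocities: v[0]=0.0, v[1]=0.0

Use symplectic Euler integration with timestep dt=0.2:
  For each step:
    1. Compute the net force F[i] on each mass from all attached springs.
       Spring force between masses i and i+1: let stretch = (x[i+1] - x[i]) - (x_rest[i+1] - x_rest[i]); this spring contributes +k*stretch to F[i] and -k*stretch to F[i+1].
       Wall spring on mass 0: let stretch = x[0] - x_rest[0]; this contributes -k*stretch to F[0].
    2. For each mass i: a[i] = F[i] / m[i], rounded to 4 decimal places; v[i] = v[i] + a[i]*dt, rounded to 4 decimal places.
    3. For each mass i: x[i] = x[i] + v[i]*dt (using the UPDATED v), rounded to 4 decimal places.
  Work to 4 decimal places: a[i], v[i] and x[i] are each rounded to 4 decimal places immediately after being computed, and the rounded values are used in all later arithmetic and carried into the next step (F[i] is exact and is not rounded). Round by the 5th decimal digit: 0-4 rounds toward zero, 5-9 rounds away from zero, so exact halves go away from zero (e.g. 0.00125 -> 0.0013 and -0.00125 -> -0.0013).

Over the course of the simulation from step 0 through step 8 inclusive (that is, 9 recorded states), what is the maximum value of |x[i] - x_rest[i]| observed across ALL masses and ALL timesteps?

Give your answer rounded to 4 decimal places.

Step 0: x=[8.0000 10.0000] v=[0.0000 0.0000]
Step 1: x=[7.5200 10.3200] v=[-2.4000 1.6000]
Step 2: x=[6.6624 10.8960] v=[-4.2880 2.8800]
Step 3: x=[5.6105 11.6133] v=[-5.2595 3.5866]
Step 4: x=[4.5900 12.3304] v=[-5.1026 3.5855]
Step 5: x=[3.8215 12.9083] v=[-3.8424 2.8893]
Step 6: x=[3.4742 13.2392] v=[-1.7363 1.6546]
Step 7: x=[3.6302 13.2689] v=[0.7800 0.1486]
Step 8: x=[4.2669 13.0075] v=[3.1834 -1.3069]
Max displacement = 2.5258

Answer: 2.5258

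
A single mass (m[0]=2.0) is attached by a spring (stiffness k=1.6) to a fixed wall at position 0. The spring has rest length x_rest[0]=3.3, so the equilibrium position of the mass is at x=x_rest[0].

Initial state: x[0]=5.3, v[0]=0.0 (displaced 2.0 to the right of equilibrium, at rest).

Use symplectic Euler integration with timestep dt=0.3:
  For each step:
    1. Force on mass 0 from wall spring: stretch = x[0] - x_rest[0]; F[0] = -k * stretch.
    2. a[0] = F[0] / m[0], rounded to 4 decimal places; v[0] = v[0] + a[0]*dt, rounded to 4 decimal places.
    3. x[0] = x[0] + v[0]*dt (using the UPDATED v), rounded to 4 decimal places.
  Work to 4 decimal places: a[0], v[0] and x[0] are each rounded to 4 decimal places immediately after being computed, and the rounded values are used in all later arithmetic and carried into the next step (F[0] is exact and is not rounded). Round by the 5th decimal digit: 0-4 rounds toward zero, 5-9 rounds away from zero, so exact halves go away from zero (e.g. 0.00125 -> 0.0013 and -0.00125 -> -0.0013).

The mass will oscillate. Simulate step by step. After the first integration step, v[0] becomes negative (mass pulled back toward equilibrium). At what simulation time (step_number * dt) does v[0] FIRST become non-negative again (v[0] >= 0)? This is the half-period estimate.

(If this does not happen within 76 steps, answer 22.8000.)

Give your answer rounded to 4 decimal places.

Step 0: x=[5.3000] v=[0.0000]
Step 1: x=[5.1560] v=[-0.4800]
Step 2: x=[4.8784] v=[-0.9254]
Step 3: x=[4.4871] v=[-1.3042]
Step 4: x=[4.0104] v=[-1.5891]
Step 5: x=[3.4825] v=[-1.7596]
Step 6: x=[2.9415] v=[-1.8034]
Step 7: x=[2.4263] v=[-1.7174]
Step 8: x=[1.9740] v=[-1.5077]
Step 9: x=[1.6172] v=[-1.1895]
Step 10: x=[1.3815] v=[-0.7856]
Step 11: x=[1.2839] v=[-0.3252]
Step 12: x=[1.3315] v=[0.1587]
First v>=0 after going negative at step 12, time=3.6000

Answer: 3.6000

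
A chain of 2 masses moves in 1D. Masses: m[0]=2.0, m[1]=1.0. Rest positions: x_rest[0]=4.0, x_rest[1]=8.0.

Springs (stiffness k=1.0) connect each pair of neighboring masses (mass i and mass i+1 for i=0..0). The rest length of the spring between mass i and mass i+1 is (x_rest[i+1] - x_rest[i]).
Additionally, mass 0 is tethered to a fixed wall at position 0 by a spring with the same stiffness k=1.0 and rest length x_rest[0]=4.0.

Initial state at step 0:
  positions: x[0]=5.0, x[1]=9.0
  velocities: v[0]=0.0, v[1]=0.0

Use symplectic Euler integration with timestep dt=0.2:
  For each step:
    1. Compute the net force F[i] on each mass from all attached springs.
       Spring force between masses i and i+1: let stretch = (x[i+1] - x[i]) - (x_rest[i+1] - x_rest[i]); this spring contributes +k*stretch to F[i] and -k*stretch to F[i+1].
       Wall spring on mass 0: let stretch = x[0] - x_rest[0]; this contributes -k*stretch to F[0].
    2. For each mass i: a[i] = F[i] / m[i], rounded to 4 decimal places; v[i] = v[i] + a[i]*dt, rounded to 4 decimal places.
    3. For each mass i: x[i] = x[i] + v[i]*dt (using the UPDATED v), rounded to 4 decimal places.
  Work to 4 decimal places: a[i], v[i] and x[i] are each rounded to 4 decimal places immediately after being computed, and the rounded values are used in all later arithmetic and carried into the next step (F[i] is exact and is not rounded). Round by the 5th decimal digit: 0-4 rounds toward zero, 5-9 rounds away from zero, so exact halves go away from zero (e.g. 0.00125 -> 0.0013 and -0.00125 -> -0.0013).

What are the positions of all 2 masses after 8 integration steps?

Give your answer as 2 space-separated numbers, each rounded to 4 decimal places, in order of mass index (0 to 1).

Step 0: x=[5.0000 9.0000] v=[0.0000 0.0000]
Step 1: x=[4.9800 9.0000] v=[-0.1000 0.0000]
Step 2: x=[4.9408 8.9992] v=[-0.1960 -0.0040]
Step 3: x=[4.8840 8.9961] v=[-0.2842 -0.0157]
Step 4: x=[4.8117 8.9885] v=[-0.3614 -0.0381]
Step 5: x=[4.7267 8.9738] v=[-0.4249 -0.0735]
Step 6: x=[4.6321 8.9492] v=[-0.4729 -0.1229]
Step 7: x=[4.5312 8.9119] v=[-0.5044 -0.1863]
Step 8: x=[4.4273 8.8594] v=[-0.5195 -0.2624]

Answer: 4.4273 8.8594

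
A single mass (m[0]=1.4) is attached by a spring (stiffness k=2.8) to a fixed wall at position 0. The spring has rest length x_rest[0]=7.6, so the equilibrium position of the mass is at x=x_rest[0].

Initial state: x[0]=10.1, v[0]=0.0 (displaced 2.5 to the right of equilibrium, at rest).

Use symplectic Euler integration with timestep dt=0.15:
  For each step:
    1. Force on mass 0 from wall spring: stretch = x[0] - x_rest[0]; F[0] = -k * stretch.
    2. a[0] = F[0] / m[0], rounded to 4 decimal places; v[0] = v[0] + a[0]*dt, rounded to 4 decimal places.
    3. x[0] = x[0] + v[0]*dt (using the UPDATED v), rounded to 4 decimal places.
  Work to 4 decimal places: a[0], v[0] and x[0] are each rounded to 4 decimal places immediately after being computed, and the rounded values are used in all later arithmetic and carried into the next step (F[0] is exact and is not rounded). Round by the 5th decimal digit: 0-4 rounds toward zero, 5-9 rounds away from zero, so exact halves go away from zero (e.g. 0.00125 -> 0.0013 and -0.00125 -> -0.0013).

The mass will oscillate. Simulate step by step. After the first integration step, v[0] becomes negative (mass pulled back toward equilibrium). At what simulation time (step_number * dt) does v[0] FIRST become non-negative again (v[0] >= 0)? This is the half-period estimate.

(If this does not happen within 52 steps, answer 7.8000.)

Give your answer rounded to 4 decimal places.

Step 0: x=[10.1000] v=[0.0000]
Step 1: x=[9.9875] v=[-0.7500]
Step 2: x=[9.7676] v=[-1.4663]
Step 3: x=[9.4501] v=[-2.1166]
Step 4: x=[9.0494] v=[-2.6716]
Step 5: x=[8.5834] v=[-3.1064]
Step 6: x=[8.0732] v=[-3.4014]
Step 7: x=[7.5417] v=[-3.5434]
Step 8: x=[7.0128] v=[-3.5259]
Step 9: x=[6.5103] v=[-3.3497]
Step 10: x=[6.0569] v=[-3.0228]
Step 11: x=[5.6729] v=[-2.5599]
Step 12: x=[5.3756] v=[-1.9818]
Step 13: x=[5.1784] v=[-1.3145]
Step 14: x=[5.0902] v=[-0.5880]
Step 15: x=[5.1149] v=[0.1649]
First v>=0 after going negative at step 15, time=2.2500

Answer: 2.2500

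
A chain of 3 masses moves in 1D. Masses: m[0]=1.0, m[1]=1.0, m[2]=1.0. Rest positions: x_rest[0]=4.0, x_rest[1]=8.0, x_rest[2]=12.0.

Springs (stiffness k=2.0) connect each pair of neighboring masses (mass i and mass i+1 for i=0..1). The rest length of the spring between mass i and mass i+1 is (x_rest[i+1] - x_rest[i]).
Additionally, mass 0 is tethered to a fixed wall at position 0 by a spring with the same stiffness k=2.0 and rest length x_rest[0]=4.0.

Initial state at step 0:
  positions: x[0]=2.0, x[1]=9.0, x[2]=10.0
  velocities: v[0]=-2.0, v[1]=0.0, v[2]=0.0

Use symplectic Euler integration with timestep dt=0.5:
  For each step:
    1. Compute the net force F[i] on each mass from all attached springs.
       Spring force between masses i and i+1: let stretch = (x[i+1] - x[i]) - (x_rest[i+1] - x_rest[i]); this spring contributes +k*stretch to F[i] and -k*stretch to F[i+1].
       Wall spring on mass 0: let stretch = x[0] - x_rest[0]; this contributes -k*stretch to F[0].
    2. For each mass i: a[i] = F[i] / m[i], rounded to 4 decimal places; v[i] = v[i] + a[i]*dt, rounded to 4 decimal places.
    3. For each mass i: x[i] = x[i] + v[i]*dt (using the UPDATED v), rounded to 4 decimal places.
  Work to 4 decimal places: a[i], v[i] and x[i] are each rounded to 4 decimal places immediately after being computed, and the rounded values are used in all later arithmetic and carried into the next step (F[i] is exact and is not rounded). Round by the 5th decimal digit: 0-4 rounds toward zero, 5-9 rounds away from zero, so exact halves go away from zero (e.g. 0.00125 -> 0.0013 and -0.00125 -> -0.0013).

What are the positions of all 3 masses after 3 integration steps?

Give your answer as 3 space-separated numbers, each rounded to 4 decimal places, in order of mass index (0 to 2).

Answer: 3.2500 6.8750 11.1250

Derivation:
Step 0: x=[2.0000 9.0000 10.0000] v=[-2.0000 0.0000 0.0000]
Step 1: x=[3.5000 6.0000 11.5000] v=[3.0000 -6.0000 3.0000]
Step 2: x=[4.5000 4.5000 12.2500] v=[2.0000 -3.0000 1.5000]
Step 3: x=[3.2500 6.8750 11.1250] v=[-2.5000 4.7500 -2.2500]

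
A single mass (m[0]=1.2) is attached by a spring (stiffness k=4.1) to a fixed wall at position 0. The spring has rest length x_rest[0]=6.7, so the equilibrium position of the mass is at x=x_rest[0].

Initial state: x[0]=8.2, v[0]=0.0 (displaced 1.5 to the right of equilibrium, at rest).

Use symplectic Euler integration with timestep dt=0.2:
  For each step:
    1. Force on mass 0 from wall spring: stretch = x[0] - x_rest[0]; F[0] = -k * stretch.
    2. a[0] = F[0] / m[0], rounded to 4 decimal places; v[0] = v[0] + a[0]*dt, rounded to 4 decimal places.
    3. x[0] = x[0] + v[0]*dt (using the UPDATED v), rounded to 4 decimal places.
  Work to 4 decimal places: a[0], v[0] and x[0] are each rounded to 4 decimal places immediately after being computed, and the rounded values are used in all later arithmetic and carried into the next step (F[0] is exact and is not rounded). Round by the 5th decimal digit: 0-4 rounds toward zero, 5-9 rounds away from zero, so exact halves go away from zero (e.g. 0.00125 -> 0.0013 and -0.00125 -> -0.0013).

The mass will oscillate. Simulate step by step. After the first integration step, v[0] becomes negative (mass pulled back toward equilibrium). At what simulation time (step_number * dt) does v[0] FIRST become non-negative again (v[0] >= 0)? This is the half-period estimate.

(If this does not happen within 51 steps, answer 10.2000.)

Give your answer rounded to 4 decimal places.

Answer: 1.8000

Derivation:
Step 0: x=[8.2000] v=[0.0000]
Step 1: x=[7.9950] v=[-1.0250]
Step 2: x=[7.6130] v=[-1.9099]
Step 3: x=[7.1062] v=[-2.5338]
Step 4: x=[6.5439] v=[-2.8114]
Step 5: x=[6.0030] v=[-2.7047]
Step 6: x=[5.5573] v=[-2.2284]
Step 7: x=[5.2678] v=[-1.4476]
Step 8: x=[5.1740] v=[-0.4689]
Step 9: x=[5.2888] v=[0.5739]
First v>=0 after going negative at step 9, time=1.8000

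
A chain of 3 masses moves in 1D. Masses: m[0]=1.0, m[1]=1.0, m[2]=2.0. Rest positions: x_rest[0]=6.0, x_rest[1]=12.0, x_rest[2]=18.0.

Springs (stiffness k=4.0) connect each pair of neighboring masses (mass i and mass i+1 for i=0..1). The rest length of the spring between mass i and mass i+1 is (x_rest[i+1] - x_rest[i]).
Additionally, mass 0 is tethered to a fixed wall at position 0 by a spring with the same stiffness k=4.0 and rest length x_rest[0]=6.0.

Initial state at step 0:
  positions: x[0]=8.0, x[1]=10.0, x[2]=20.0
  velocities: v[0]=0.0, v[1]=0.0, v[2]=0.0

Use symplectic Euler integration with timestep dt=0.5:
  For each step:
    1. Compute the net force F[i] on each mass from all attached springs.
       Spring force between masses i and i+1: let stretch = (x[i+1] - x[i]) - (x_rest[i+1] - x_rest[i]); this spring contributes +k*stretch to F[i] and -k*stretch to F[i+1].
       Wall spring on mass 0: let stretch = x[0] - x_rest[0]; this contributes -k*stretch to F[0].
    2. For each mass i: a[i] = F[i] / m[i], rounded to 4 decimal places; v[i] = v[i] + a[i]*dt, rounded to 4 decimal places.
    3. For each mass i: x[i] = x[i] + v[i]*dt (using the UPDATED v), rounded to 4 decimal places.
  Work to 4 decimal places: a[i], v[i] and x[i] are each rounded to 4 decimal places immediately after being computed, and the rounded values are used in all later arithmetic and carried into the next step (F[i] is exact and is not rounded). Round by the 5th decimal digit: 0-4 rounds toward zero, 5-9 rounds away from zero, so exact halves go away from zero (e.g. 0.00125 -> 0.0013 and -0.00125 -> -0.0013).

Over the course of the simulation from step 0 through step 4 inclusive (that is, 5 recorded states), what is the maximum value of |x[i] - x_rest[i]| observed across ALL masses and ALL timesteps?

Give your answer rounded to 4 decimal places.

Step 0: x=[8.0000 10.0000 20.0000] v=[0.0000 0.0000 0.0000]
Step 1: x=[2.0000 18.0000 18.0000] v=[-12.0000 16.0000 -4.0000]
Step 2: x=[10.0000 10.0000 19.0000] v=[16.0000 -16.0000 2.0000]
Step 3: x=[8.0000 11.0000 18.5000] v=[-4.0000 2.0000 -1.0000]
Step 4: x=[1.0000 16.5000 17.2500] v=[-14.0000 11.0000 -2.5000]
Max displacement = 6.0000

Answer: 6.0000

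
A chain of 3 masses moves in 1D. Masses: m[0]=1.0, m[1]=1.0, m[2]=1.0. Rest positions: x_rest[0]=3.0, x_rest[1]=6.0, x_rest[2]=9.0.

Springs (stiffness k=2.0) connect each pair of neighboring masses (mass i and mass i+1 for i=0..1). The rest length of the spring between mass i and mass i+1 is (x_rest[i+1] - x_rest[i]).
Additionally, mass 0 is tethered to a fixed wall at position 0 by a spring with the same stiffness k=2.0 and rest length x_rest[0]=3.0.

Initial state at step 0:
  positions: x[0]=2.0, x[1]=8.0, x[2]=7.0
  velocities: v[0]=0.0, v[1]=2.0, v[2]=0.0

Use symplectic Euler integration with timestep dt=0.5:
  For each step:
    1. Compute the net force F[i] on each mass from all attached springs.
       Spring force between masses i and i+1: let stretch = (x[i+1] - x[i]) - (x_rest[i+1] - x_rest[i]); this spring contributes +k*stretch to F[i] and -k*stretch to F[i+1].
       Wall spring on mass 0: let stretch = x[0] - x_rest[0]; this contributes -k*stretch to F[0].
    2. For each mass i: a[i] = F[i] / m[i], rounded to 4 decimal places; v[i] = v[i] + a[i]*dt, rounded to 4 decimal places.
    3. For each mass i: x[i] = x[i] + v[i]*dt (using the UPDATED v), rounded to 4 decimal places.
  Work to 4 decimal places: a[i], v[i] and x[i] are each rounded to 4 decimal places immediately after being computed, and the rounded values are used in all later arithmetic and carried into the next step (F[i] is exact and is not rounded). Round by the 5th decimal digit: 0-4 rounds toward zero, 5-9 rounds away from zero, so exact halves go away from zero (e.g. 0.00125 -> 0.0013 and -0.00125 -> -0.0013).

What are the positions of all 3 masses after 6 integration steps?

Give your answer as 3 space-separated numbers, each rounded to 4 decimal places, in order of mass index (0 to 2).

Step 0: x=[2.0000 8.0000 7.0000] v=[0.0000 2.0000 0.0000]
Step 1: x=[4.0000 5.5000 9.0000] v=[4.0000 -5.0000 4.0000]
Step 2: x=[4.7500 4.0000 10.7500] v=[1.5000 -3.0000 3.5000]
Step 3: x=[2.7500 6.2500 10.6250] v=[-4.0000 4.5000 -0.2500]
Step 4: x=[1.1250 8.9375 9.8125] v=[-3.2500 5.3750 -1.6250]
Step 5: x=[2.8438 8.1563 10.0625] v=[3.4375 -1.5625 0.5000]
Step 6: x=[5.7969 5.6719 10.8594] v=[5.9062 -4.9688 1.5938]

Answer: 5.7969 5.6719 10.8594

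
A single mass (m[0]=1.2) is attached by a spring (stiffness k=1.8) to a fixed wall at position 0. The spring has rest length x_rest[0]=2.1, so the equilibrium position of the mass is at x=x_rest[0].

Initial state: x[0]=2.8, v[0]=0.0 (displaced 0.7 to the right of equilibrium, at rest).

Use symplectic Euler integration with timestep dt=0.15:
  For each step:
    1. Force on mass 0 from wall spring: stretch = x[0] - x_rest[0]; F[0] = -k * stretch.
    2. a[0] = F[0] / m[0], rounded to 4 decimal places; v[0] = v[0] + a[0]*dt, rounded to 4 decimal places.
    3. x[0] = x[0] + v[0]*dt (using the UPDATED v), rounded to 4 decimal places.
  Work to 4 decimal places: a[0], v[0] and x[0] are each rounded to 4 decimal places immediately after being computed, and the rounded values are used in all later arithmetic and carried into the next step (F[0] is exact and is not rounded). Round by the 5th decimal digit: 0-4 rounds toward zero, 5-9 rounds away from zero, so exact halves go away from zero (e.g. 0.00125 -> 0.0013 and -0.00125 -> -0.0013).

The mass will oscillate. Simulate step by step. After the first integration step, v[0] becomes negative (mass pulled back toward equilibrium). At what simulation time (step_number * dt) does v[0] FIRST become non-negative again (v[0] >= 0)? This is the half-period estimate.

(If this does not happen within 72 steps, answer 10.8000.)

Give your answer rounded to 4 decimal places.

Step 0: x=[2.8000] v=[0.0000]
Step 1: x=[2.7764] v=[-0.1575]
Step 2: x=[2.7299] v=[-0.3097]
Step 3: x=[2.6622] v=[-0.4514]
Step 4: x=[2.5755] v=[-0.5779]
Step 5: x=[2.4728] v=[-0.6849]
Step 6: x=[2.3575] v=[-0.7688]
Step 7: x=[2.2335] v=[-0.8267]
Step 8: x=[2.1050] v=[-0.8567]
Step 9: x=[1.9763] v=[-0.8578]
Step 10: x=[1.8518] v=[-0.8300]
Step 11: x=[1.7357] v=[-0.7742]
Step 12: x=[1.6319] v=[-0.6922]
Step 13: x=[1.5439] v=[-0.5869]
Step 14: x=[1.4746] v=[-0.4618]
Step 15: x=[1.4264] v=[-0.3211]
Step 16: x=[1.4010] v=[-0.1695]
Step 17: x=[1.3992] v=[-0.0122]
Step 18: x=[1.4210] v=[0.1455]
First v>=0 after going negative at step 18, time=2.7000

Answer: 2.7000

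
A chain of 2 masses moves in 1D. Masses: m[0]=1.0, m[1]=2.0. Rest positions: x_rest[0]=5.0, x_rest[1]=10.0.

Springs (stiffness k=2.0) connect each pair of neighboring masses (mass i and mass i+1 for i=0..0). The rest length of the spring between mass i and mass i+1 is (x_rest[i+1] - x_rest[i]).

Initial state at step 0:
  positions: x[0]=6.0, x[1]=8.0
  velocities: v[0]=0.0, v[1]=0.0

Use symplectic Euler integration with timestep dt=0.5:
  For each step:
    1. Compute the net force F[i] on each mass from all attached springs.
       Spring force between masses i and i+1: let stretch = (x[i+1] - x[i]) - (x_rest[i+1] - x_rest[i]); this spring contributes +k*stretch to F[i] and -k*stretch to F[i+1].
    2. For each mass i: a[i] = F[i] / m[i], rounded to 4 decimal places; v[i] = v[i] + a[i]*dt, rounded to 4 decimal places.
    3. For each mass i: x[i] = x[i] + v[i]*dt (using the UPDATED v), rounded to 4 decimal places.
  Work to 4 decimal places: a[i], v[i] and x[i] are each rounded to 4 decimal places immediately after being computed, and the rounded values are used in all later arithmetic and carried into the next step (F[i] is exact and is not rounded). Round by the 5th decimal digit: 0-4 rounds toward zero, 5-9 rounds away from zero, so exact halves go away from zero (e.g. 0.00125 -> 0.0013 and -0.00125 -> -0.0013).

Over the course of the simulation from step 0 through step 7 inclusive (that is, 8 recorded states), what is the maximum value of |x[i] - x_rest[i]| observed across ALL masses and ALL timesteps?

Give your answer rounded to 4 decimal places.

Step 0: x=[6.0000 8.0000] v=[0.0000 0.0000]
Step 1: x=[4.5000 8.7500] v=[-3.0000 1.5000]
Step 2: x=[2.6250 9.6875] v=[-3.7500 1.8750]
Step 3: x=[1.7813 10.1094] v=[-1.6875 0.8438]
Step 4: x=[2.6016 9.6993] v=[1.6406 -0.8203]
Step 5: x=[4.4708 8.7647] v=[3.7383 -1.8692]
Step 6: x=[5.9869 8.0066] v=[3.0322 -1.5162]
Step 7: x=[6.0129 7.9936] v=[0.0519 -0.0261]
Max displacement = 3.2187

Answer: 3.2187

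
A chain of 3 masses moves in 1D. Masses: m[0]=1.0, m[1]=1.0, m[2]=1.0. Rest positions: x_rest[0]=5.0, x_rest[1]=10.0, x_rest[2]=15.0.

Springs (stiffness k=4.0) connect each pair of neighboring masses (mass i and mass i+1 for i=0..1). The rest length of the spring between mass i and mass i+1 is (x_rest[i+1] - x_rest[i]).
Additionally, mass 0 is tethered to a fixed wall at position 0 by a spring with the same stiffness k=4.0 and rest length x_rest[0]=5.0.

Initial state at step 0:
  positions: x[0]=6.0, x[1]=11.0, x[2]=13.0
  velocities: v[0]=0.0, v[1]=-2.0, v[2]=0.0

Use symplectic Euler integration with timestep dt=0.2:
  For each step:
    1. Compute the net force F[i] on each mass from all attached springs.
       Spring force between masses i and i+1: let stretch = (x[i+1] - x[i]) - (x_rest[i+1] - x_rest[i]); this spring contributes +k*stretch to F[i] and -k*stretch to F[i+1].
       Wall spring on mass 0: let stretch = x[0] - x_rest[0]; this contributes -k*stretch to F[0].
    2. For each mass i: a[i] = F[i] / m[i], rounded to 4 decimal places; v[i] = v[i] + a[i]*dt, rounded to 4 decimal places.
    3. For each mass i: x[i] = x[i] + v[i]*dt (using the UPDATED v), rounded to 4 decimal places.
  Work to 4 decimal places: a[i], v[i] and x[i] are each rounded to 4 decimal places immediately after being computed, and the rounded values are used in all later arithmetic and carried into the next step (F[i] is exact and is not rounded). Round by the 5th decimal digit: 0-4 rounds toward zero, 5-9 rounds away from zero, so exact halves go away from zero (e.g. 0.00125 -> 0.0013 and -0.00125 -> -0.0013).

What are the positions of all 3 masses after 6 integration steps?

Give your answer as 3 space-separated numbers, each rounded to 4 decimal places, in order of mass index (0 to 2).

Answer: 2.5364 8.7734 15.1909

Derivation:
Step 0: x=[6.0000 11.0000 13.0000] v=[0.0000 -2.0000 0.0000]
Step 1: x=[5.8400 10.1200 13.4800] v=[-0.8000 -4.4000 2.4000]
Step 2: x=[5.4304 9.0928 14.2224] v=[-2.0480 -5.1360 3.7120]
Step 3: x=[4.7379 8.3004 14.9441] v=[-3.4624 -3.9622 3.6083]
Step 4: x=[3.8574 8.0010 15.4028] v=[-4.4027 -1.4972 2.2933]
Step 5: x=[3.0227 8.2229 15.4772] v=[-4.1737 1.1094 0.3719]
Step 6: x=[2.5364 8.7734 15.1909] v=[-2.4317 2.7527 -1.4315]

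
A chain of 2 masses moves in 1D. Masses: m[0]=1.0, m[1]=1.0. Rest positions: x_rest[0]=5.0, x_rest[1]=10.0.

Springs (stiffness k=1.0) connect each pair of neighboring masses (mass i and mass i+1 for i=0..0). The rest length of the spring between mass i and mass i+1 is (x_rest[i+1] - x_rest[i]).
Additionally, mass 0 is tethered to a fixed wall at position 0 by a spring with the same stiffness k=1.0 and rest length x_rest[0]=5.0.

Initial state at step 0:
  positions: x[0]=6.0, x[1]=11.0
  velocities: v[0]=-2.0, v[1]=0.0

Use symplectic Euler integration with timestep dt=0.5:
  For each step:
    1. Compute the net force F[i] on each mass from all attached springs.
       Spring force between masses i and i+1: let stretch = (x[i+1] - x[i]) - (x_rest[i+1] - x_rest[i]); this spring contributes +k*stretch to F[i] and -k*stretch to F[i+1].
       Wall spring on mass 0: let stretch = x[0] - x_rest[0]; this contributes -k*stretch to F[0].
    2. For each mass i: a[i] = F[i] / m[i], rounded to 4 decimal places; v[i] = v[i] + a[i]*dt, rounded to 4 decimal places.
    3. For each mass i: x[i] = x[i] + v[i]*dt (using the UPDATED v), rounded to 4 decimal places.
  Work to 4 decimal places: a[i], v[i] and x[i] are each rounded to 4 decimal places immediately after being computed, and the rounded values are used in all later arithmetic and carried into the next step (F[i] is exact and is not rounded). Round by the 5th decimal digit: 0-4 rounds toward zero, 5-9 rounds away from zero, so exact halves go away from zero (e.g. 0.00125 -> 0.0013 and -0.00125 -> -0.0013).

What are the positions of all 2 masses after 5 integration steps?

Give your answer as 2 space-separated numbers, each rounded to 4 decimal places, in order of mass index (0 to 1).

Answer: 4.7911 7.8838

Derivation:
Step 0: x=[6.0000 11.0000] v=[-2.0000 0.0000]
Step 1: x=[4.7500 11.0000] v=[-2.5000 0.0000]
Step 2: x=[3.8750 10.6875] v=[-1.7500 -0.6250]
Step 3: x=[3.7344 9.9219] v=[-0.2813 -1.5313]
Step 4: x=[4.2071 8.8594] v=[0.9453 -2.1251]
Step 5: x=[4.7911 7.8838] v=[1.1679 -1.9513]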